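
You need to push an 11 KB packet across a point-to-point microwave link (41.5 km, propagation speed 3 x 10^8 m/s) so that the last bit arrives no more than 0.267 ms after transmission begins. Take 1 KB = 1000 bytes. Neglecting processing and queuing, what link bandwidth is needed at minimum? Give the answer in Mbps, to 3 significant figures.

684 Mbps

L = 88000 bits.
Propagation delay = 41500 / 300000000 = 0.138333 ms.
Transmission budget = 0.267 − 0.138333 = 0.128667 ms.
R ≥ L / t_tx = 88000 bits / 0.000128667 s = 684 Mbps.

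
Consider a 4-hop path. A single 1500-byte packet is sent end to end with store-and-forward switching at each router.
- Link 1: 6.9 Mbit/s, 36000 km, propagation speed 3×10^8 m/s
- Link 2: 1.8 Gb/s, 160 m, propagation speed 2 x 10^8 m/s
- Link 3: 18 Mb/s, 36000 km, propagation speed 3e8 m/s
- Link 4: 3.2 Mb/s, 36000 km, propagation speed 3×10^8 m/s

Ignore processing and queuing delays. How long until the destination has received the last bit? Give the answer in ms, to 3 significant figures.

366 ms

L = 1500 × 8 = 12000 bits.
Transmission delays (L/R per hop): 1.73913, 0.00666667, 0.666667, 3.75 ms; sum = 6.16246 ms.
Propagation delays (d/s per hop): 120, 0.0008, 120, 120 ms; sum = 360.001 ms.
End-to-end = 366 ms.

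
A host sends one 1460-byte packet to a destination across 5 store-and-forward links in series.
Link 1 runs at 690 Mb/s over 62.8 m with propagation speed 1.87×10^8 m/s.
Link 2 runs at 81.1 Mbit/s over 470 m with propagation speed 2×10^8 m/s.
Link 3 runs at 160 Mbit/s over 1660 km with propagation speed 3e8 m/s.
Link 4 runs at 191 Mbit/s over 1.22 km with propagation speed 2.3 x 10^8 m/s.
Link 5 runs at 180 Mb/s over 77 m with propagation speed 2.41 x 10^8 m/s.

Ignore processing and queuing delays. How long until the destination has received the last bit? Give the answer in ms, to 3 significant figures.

L = 1460 × 8 = 11680 bits.
Transmission delays (L/R per hop): 0.0169275, 0.14402, 0.073, 0.0611518, 0.0648889 ms; sum = 0.359988 ms.
Propagation delays (d/s per hop): 0.000335829, 0.00235, 5.53333, 0.00530435, 0.000319502 ms; sum = 5.54164 ms.
End-to-end = 5.90 ms.

5.90 ms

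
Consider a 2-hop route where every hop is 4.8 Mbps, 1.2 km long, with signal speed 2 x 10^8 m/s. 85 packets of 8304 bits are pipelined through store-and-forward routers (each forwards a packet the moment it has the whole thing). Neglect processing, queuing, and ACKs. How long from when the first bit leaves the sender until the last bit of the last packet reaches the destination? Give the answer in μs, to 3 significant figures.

149000 μs

Per-hop transmission t_tx = L/R = 8304/4800000 = 1730 μs.
Per-hop propagation t_prop = 1200/200000000 = 6 μs.
Pipeline fill: first packet needs 2·t_tx to clear all hops; remaining 84 packets each add one t_tx.
Total = (2+85-1)·t_tx + 2·t_prop = 86·1730 + 2·6 = 149000 μs.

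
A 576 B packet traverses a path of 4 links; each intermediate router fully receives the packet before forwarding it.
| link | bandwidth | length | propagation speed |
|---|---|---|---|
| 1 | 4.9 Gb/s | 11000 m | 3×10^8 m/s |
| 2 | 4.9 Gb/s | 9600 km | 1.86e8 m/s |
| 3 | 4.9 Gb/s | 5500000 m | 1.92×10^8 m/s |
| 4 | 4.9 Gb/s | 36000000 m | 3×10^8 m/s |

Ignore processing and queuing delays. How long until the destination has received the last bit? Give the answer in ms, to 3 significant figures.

L = 576 × 8 = 4608 bits.
Transmission delay per hop = L/R = 4608/4900000000 = 0.000940408 ms; 4 hops → 0.00376163 ms.
Propagation delays (d/s per hop): 0.0366667, 51.6129, 28.6458, 120 ms; sum = 200.295 ms.
End-to-end = 200 ms.

200 ms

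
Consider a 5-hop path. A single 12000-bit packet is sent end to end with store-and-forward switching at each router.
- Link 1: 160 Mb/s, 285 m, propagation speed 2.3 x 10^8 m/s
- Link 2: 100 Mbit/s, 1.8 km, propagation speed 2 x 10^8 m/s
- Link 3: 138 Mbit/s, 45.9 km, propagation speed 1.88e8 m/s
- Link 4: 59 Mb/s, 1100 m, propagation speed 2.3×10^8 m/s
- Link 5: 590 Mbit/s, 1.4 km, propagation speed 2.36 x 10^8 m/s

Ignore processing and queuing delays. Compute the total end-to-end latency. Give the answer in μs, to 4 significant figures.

Transmission delays (L/R per hop): 75, 120, 86.9565, 203.39, 20.339 μs; sum = 505.685 μs.
Propagation delays (d/s per hop): 1.23913, 9, 244.149, 4.78261, 5.9322 μs; sum = 265.103 μs.
End-to-end = 770.8 μs.

770.8 μs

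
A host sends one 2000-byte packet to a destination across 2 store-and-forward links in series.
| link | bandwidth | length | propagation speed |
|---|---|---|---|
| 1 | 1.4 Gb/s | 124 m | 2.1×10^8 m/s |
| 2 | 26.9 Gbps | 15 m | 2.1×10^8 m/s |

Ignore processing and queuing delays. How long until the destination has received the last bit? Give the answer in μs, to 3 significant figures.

12.7 μs

L = 2000 × 8 = 16000 bits.
Transmission delays (L/R per hop): 11.4286, 0.594796 μs; sum = 12.0234 μs.
Propagation delays (d/s per hop): 0.590476, 0.0714286 μs; sum = 0.661905 μs.
End-to-end = 12.7 μs.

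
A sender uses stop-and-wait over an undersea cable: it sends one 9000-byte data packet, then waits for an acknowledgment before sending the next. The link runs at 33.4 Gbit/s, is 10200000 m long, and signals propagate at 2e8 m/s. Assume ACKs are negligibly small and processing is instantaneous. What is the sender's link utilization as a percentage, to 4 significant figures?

0.002113 %

t_tx = L/R = 72000/33400000000 = 2.15569e-06 s.
t_prop = 10200000/200000000 = 0.051 s; RTT = 0.102 s.
Cycle = t_tx + RTT = 0.102002 s.
Utilization = t_tx / cycle = 2.15569e-06/0.102002 = 0.002113 %.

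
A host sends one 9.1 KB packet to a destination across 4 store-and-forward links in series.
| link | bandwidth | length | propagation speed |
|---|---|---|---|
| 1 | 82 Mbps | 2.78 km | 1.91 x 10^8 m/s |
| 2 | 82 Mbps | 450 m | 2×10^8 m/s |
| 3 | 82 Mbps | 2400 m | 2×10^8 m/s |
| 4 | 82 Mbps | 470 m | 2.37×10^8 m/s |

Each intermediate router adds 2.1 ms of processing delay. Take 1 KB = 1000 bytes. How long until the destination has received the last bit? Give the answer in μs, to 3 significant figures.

L = 72800 bits.
Transmission delay per hop = L/R = 72800/82000000 = 887.805 μs; 4 hops → 3551.22 μs.
Propagation delays (d/s per hop): 14.555, 2.25, 12, 1.98312 μs; sum = 30.7881 μs.
Processing at 3 router(s): 3 × 2.1 ms = 6300 μs.
End-to-end = 9880 μs.

9880 μs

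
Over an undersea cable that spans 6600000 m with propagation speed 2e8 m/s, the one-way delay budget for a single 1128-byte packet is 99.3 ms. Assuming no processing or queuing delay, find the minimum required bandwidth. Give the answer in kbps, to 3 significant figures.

136 kbps

L = 9024 bits.
Propagation delay = 6600000 / 200000000 = 33 ms.
Transmission budget = 99.3 − 33 = 66.3 ms.
R ≥ L / t_tx = 9024 bits / 0.0663 s = 136 kbps.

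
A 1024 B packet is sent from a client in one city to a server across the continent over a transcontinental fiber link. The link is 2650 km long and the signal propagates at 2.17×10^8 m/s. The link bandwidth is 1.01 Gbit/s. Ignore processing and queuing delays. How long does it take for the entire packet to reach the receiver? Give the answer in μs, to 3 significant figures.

L = 1024 × 8 = 8192 bits.
Transmission delay = L/R = 8192 / 1010000000 = 8.11089 μs.
Propagation delay = d/s = 2650000 m / 217000000 m/s = 12212 μs.
Total = 12200 μs.

12200 μs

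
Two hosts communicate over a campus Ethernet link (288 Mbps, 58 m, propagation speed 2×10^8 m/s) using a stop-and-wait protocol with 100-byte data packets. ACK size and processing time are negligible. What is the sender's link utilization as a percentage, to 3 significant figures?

82.7 %

t_tx = L/R = 800/288000000 = 2.77778e-06 s.
t_prop = 58/200000000 = 2.9e-07 s; RTT = 5.8e-07 s.
Cycle = t_tx + RTT = 3.35778e-06 s.
Utilization = t_tx / cycle = 2.77778e-06/3.35778e-06 = 82.7 %.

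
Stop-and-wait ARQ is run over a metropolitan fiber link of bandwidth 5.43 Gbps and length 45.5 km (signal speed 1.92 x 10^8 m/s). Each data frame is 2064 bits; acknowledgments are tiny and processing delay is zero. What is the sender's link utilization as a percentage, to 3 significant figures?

t_tx = L/R = 2064/5430000000 = 3.8011e-07 s.
t_prop = 45500/192000000 = 0.000236979 s; RTT = 0.000473958 s.
Cycle = t_tx + RTT = 0.000474338 s.
Utilization = t_tx / cycle = 3.8011e-07/0.000474338 = 0.0801 %.

0.0801 %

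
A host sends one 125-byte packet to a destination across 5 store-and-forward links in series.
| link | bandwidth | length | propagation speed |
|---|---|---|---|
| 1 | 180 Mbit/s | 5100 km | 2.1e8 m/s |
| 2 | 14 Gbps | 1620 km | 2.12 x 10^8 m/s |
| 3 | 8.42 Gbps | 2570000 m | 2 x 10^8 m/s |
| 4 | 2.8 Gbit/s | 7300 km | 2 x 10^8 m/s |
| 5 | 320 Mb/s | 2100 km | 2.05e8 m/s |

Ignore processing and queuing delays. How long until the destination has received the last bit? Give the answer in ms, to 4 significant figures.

91.53 ms

L = 125 × 8 = 1000 bits.
Transmission delays (L/R per hop): 0.00555556, 7.14286e-05, 0.000118765, 0.000357143, 0.003125 ms; sum = 0.00922789 ms.
Propagation delays (d/s per hop): 24.2857, 7.64151, 12.85, 36.5, 10.2439 ms; sum = 91.5211 ms.
End-to-end = 91.53 ms.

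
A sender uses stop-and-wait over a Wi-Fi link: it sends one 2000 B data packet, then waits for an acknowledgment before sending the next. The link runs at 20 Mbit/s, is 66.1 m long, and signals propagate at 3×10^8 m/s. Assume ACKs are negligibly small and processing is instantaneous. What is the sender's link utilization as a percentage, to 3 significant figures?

99.9 %

t_tx = L/R = 16000/20000000 = 0.0008 s.
t_prop = 66.1/300000000 = 2.20333e-07 s; RTT = 4.40667e-07 s.
Cycle = t_tx + RTT = 0.000800441 s.
Utilization = t_tx / cycle = 0.0008/0.000800441 = 99.9 %.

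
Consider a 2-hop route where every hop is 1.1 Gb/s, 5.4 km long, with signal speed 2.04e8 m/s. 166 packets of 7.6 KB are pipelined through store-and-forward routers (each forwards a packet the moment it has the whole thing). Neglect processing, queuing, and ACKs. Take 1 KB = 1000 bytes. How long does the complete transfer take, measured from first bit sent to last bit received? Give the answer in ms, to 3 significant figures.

Per-hop transmission t_tx = L/R = 60800/1100000000 = 0.0552727 ms.
Per-hop propagation t_prop = 5400/204000000 = 0.0264706 ms.
Pipeline fill: first packet needs 2·t_tx to clear all hops; remaining 165 packets each add one t_tx.
Total = (2+166-1)·t_tx + 2·t_prop = 167·0.0552727 + 2·0.0264706 = 9.28 ms.

9.28 ms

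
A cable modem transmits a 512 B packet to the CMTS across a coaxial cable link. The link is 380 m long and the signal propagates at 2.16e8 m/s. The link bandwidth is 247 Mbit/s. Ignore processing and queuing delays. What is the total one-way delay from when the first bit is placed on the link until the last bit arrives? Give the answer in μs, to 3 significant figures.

L = 512 × 8 = 4096 bits.
Transmission delay = L/R = 4096 / 247000000 = 16.583 μs.
Propagation delay = d/s = 380 m / 216000000 m/s = 1.75926 μs.
Total = 18.3 μs.

18.3 μs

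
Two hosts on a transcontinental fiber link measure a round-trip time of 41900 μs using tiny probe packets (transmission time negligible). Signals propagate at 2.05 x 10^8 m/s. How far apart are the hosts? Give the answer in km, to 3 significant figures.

One-way propagation = RTT/2 = 20950 μs.
d = s × t = 2.05e+08 × 0.02095 = 4290 km.

4290 km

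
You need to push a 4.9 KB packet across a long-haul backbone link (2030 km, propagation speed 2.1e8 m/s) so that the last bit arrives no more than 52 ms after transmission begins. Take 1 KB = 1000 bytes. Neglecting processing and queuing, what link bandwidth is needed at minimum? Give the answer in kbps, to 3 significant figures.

926 kbps

L = 39200 bits.
Propagation delay = 2030000 / 210000000 = 9.66667 ms.
Transmission budget = 52 − 9.66667 = 42.3333 ms.
R ≥ L / t_tx = 39200 bits / 0.0423333 s = 926 kbps.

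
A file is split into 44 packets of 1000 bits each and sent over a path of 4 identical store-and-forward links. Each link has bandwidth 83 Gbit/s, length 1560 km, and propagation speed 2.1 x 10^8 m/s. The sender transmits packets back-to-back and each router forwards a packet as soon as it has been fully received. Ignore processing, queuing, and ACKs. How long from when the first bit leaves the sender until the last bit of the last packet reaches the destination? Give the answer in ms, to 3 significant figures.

Per-hop transmission t_tx = L/R = 1000/83000000000 = 1.20482e-05 ms.
Per-hop propagation t_prop = 1560000/210000000 = 7.42857 ms.
Pipeline fill: first packet needs 4·t_tx to clear all hops; remaining 43 packets each add one t_tx.
Total = (4+44-1)·t_tx + 4·t_prop = 47·1.20482e-05 + 4·7.42857 = 29.7 ms.

29.7 ms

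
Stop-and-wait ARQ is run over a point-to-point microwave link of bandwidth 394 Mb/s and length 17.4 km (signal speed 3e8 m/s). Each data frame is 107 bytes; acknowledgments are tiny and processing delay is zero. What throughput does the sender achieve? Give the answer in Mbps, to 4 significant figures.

7.244 Mbps

t_tx = L/R = 856/394000000 = 2.17259e-06 s.
t_prop = 17400/300000000 = 5.8e-05 s; RTT = 0.000116 s.
Cycle = t_tx + RTT = 0.000118173 s.
Throughput = L / cycle = 856 / 0.000118173 = 7.244 Mbps.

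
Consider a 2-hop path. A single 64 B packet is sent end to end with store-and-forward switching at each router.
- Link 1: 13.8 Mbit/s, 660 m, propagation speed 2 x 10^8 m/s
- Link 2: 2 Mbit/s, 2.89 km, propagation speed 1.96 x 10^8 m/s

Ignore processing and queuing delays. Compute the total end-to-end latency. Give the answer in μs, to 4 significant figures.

311.1 μs

L = 64 × 8 = 512 bits.
Transmission delays (L/R per hop): 37.1014, 256 μs; sum = 293.101 μs.
Propagation delays (d/s per hop): 3.3, 14.7449 μs; sum = 18.0449 μs.
End-to-end = 311.1 μs.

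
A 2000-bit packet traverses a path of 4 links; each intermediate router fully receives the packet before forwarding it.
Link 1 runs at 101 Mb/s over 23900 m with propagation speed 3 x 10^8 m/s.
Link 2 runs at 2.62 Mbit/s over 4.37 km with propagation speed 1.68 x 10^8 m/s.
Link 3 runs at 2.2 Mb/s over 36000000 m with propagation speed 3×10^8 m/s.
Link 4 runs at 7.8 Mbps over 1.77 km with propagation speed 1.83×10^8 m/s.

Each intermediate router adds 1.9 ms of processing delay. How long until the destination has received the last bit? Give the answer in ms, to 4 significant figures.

Transmission delays (L/R per hop): 0.019802, 0.763359, 0.909091, 0.25641 ms; sum = 1.94866 ms.
Propagation delays (d/s per hop): 0.0796667, 0.0260119, 120, 0.00967213 ms; sum = 120.115 ms.
Processing at 3 router(s): 3 × 1.9 ms = 5.7 ms.
End-to-end = 127.8 ms.

127.8 ms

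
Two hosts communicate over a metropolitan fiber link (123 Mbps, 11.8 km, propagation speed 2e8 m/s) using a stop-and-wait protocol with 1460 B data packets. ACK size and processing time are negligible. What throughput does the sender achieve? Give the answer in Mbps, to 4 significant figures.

54.85 Mbps

t_tx = L/R = 11680/123000000 = 9.49593e-05 s.
t_prop = 11800/200000000 = 5.9e-05 s; RTT = 0.000118 s.
Cycle = t_tx + RTT = 0.000212959 s.
Throughput = L / cycle = 11680 / 0.000212959 = 54.85 Mbps.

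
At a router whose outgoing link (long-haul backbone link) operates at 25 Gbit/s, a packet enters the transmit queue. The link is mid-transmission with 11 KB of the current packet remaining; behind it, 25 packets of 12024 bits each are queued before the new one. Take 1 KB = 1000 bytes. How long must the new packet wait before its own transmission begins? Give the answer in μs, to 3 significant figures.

15.5 μs

Each queued packet: L/R = 12024/25000000000 = 0.48096 μs.
25 queued → 12.024 μs.
Plus remaining 88000 bits of current packet: 3.52 μs.
Queuing delay = 15.5 μs.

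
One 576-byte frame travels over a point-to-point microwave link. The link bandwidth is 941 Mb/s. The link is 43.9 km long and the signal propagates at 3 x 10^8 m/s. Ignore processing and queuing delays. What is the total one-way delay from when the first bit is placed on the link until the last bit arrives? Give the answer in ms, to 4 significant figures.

L = 576 × 8 = 4608 bits.
Transmission delay = L/R = 4608 / 941000000 = 0.00489692 ms.
Propagation delay = d/s = 43900 m / 300000000 m/s = 0.146333 ms.
Total = 0.1512 ms.

0.1512 ms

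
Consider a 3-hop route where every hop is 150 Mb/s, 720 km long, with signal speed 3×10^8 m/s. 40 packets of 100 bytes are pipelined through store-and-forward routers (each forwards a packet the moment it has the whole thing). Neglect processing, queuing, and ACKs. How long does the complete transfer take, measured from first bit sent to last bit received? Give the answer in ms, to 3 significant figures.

7.42 ms

Per-hop transmission t_tx = L/R = 800/150000000 = 0.00533333 ms.
Per-hop propagation t_prop = 720000/300000000 = 2.4 ms.
Pipeline fill: first packet needs 3·t_tx to clear all hops; remaining 39 packets each add one t_tx.
Total = (3+40-1)·t_tx + 3·t_prop = 42·0.00533333 + 3·2.4 = 7.42 ms.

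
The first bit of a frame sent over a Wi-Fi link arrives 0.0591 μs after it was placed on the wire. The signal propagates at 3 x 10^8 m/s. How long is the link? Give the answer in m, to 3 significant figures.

17.7 m

d = s × t_prop = 300000000 × 5.91e-08 = 17.7 m.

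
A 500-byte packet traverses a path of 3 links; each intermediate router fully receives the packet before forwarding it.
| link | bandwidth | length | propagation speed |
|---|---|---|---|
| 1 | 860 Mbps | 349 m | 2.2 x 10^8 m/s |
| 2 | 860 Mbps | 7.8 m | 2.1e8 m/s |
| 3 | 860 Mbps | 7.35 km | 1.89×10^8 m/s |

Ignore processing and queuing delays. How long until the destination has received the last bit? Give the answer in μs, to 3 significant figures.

54.5 μs

L = 500 × 8 = 4000 bits.
Transmission delay per hop = L/R = 4000/860000000 = 4.65116 μs; 3 hops → 13.9535 μs.
Propagation delays (d/s per hop): 1.58636, 0.0371429, 38.8889 μs; sum = 40.5124 μs.
End-to-end = 54.5 μs.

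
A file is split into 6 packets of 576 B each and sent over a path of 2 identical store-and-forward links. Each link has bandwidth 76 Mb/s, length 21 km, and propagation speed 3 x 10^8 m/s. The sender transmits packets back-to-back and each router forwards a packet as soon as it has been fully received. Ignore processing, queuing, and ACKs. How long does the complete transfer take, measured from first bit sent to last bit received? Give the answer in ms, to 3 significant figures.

0.564 ms

Per-hop transmission t_tx = L/R = 4608/76000000 = 0.0606316 ms.
Per-hop propagation t_prop = 21000/300000000 = 0.07 ms.
Pipeline fill: first packet needs 2·t_tx to clear all hops; remaining 5 packets each add one t_tx.
Total = (2+6-1)·t_tx + 2·t_prop = 7·0.0606316 + 2·0.07 = 0.564 ms.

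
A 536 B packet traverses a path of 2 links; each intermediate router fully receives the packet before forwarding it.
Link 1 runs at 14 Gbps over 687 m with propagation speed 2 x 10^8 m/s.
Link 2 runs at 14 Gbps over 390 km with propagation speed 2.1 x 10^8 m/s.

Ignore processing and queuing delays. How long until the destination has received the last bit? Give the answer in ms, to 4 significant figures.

1.861 ms

L = 536 × 8 = 4288 bits.
Transmission delay per hop = L/R = 4288/14000000000 = 0.000306286 ms; 2 hops → 0.000612571 ms.
Propagation delays (d/s per hop): 0.003435, 1.85714 ms; sum = 1.86058 ms.
End-to-end = 1.861 ms.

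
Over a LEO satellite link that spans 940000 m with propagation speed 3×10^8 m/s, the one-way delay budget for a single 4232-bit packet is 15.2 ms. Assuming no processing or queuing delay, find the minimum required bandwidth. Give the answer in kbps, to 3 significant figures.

Propagation delay = 940000 / 300000000 = 3.13333 ms.
Transmission budget = 15.2 − 3.13333 = 12.0667 ms.
R ≥ L / t_tx = 4232 bits / 0.0120667 s = 351 kbps.

351 kbps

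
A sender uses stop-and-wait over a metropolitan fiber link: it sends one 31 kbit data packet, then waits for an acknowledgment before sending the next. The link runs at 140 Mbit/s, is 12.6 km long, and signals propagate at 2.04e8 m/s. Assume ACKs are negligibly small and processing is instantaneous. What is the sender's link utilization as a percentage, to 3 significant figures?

64.2 %

t_tx = L/R = 31000/140000000 = 0.000221429 s.
t_prop = 12600/204000000 = 6.17647e-05 s; RTT = 0.000123529 s.
Cycle = t_tx + RTT = 0.000344958 s.
Utilization = t_tx / cycle = 0.000221429/0.000344958 = 64.2 %.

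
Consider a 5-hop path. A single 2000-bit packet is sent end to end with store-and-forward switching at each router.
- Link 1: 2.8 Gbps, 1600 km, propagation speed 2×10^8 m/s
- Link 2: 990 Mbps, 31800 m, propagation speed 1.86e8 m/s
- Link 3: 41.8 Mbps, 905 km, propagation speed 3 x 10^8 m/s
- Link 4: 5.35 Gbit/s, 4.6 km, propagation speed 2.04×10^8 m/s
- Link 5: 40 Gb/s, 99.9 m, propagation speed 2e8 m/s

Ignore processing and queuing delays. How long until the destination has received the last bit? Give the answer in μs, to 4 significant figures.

Transmission delays (L/R per hop): 0.714286, 2.0202, 47.8469, 0.373832, 0.05 μs; sum = 51.0052 μs.
Propagation delays (d/s per hop): 8000, 170.968, 3016.67, 22.549, 0.4995 μs; sum = 11210.7 μs.
End-to-end = 11260 μs.

11260 μs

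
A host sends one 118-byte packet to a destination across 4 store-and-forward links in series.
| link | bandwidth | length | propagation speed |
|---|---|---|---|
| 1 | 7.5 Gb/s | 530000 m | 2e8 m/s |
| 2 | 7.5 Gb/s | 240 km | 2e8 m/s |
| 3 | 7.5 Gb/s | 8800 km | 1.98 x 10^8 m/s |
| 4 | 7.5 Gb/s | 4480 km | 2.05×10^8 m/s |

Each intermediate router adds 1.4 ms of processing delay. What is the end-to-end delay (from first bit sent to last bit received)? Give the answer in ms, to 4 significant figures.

L = 118 × 8 = 944 bits.
Transmission delay per hop = L/R = 944/7500000000 = 0.000125867 ms; 4 hops → 0.000503467 ms.
Propagation delays (d/s per hop): 2.65, 1.2, 44.4444, 21.8537 ms; sum = 70.1481 ms.
Processing at 3 router(s): 3 × 1.4 ms = 4.2 ms.
End-to-end = 74.35 ms.

74.35 ms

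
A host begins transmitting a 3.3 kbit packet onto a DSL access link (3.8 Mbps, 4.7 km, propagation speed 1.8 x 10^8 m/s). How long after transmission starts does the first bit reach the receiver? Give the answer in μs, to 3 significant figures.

First bit experiences only propagation delay: d/s = 4700/180000000 = 26.1 μs.

26.1 μs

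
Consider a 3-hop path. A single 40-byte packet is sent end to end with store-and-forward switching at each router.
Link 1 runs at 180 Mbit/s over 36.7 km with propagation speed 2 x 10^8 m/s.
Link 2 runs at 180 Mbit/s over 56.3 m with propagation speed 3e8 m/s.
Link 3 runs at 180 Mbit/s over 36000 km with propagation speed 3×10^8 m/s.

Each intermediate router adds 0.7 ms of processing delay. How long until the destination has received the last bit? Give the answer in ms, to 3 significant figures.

L = 40 × 8 = 320 bits.
Transmission delay per hop = L/R = 320/180000000 = 0.00177778 ms; 3 hops → 0.00533333 ms.
Propagation delays (d/s per hop): 0.1835, 0.000187667, 120 ms; sum = 120.184 ms.
Processing at 2 router(s): 2 × 0.7 ms = 1.4 ms.
End-to-end = 122 ms.

122 ms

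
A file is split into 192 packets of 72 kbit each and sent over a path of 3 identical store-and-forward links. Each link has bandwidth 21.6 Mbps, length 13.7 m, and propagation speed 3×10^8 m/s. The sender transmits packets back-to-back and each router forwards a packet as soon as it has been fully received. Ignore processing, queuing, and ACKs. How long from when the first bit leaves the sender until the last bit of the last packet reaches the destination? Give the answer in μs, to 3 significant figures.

647000 μs

Per-hop transmission t_tx = L/R = 72000/21600000 = 3333.33 μs.
Per-hop propagation t_prop = 13.7/300000000 = 0.0456667 μs.
Pipeline fill: first packet needs 3·t_tx to clear all hops; remaining 191 packets each add one t_tx.
Total = (3+192-1)·t_tx + 3·t_prop = 194·3333.33 + 3·0.0456667 = 647000 μs.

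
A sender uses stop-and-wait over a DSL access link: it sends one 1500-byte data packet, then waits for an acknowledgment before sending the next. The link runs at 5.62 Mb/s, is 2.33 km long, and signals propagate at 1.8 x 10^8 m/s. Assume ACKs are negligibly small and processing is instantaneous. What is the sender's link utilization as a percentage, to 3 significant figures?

98.8 %

t_tx = L/R = 12000/5620000 = 0.00213523 s.
t_prop = 2330/180000000 = 1.29444e-05 s; RTT = 2.58889e-05 s.
Cycle = t_tx + RTT = 0.00216112 s.
Utilization = t_tx / cycle = 0.00213523/0.00216112 = 98.8 %.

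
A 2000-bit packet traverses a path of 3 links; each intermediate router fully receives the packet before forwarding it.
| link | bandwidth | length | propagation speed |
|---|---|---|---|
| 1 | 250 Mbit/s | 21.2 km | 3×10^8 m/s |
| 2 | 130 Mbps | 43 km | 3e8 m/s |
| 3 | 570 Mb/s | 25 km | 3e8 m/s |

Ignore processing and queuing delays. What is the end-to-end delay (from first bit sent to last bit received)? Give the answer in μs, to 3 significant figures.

Transmission delays (L/R per hop): 8, 15.3846, 3.50877 μs; sum = 26.8934 μs.
Propagation delays (d/s per hop): 70.6667, 143.333, 83.3333 μs; sum = 297.333 μs.
End-to-end = 324 μs.

324 μs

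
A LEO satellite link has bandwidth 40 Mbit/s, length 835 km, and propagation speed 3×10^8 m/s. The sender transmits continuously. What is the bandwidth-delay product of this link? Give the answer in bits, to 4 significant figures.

Propagation delay = 835000 / 300000000 = 0.00278333 s.
BDP = R × t_prop = 40000000 × 0.00278333 = 111333 bits.

111300 bits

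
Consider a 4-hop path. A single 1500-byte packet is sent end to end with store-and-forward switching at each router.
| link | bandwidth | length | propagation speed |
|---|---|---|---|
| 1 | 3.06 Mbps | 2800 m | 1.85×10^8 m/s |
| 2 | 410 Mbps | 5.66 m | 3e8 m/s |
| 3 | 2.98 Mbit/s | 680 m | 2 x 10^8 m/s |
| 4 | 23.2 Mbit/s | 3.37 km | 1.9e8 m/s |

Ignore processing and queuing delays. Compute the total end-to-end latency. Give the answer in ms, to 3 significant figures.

L = 1500 × 8 = 12000 bits.
Transmission delays (L/R per hop): 3.92157, 0.0292683, 4.02685, 0.517241 ms; sum = 8.49492 ms.
Propagation delays (d/s per hop): 0.0151351, 1.88667e-05, 0.0034, 0.0177368 ms; sum = 0.0362908 ms.
End-to-end = 8.53 ms.

8.53 ms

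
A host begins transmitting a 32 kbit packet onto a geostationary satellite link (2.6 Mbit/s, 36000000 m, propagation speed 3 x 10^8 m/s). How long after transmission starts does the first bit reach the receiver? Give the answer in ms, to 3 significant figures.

First bit experiences only propagation delay: d/s = 36000000/300000000 = 120 ms.

120 ms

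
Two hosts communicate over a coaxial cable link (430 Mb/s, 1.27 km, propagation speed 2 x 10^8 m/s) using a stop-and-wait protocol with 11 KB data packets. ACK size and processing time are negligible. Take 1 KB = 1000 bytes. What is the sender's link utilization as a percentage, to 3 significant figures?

94.2 %

t_tx = L/R = 88000/430000000 = 0.000204651 s.
t_prop = 1270/200000000 = 6.35e-06 s; RTT = 1.27e-05 s.
Cycle = t_tx + RTT = 0.000217351 s.
Utilization = t_tx / cycle = 0.000204651/0.000217351 = 94.2 %.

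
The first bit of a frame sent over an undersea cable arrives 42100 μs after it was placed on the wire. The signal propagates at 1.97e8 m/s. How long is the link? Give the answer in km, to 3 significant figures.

8290 km

d = s × t_prop = 197000000 × 0.0421 = 8290 km.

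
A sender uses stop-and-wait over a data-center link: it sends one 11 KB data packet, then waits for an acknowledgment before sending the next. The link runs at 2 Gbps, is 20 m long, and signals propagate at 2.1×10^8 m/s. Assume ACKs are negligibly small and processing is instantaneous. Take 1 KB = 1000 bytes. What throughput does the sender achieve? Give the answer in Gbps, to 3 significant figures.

t_tx = L/R = 88000/2000000000 = 4.4e-05 s.
t_prop = 20/210000000 = 9.52381e-08 s; RTT = 1.90476e-07 s.
Cycle = t_tx + RTT = 4.41905e-05 s.
Throughput = L / cycle = 88000 / 4.41905e-05 = 1.99 Gbps.

1.99 Gbps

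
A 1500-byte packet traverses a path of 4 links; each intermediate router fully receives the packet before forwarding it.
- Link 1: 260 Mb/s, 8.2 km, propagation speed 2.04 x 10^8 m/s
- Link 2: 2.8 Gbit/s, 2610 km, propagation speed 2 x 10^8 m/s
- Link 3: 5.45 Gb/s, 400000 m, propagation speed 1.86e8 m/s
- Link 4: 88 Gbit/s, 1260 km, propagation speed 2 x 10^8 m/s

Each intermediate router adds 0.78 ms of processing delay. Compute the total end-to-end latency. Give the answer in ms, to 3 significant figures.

23.9 ms

L = 1500 × 8 = 12000 bits.
Transmission delays (L/R per hop): 0.0461538, 0.00428571, 0.00220183, 0.000136364 ms; sum = 0.0527778 ms.
Propagation delays (d/s per hop): 0.0401961, 13.05, 2.15054, 6.3 ms; sum = 21.5407 ms.
Processing at 3 router(s): 3 × 0.78 ms = 2.34 ms.
End-to-end = 23.9 ms.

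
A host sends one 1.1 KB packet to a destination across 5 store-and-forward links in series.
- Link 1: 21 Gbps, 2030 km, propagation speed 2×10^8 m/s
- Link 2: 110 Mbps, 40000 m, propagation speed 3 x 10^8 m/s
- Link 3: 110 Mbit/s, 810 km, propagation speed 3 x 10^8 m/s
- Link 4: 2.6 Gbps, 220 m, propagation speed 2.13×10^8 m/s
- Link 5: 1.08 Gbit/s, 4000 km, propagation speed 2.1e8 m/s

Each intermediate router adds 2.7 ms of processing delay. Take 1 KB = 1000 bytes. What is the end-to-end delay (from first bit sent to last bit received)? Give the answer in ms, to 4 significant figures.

43.00 ms

L = 8800 bits.
Transmission delays (L/R per hop): 0.000419048, 0.08, 0.08, 0.00338462, 0.00814815 ms; sum = 0.171952 ms.
Propagation delays (d/s per hop): 10.15, 0.133333, 2.7, 0.00103286, 19.0476 ms; sum = 32.032 ms.
Processing at 4 router(s): 4 × 2.7 ms = 10.8 ms.
End-to-end = 43.00 ms.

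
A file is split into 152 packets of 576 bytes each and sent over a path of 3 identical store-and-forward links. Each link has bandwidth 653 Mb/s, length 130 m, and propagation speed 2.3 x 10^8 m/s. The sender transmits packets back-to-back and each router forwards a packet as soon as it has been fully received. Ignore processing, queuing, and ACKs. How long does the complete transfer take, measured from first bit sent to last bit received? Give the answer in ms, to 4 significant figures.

1.088 ms

Per-hop transmission t_tx = L/R = 4608/653000000 = 0.00705666 ms.
Per-hop propagation t_prop = 130/2.3e+08 = 0.000565217 ms.
Pipeline fill: first packet needs 3·t_tx to clear all hops; remaining 151 packets each add one t_tx.
Total = (3+152-1)·t_tx + 3·t_prop = 154·0.00705666 + 3·0.000565217 = 1.088 ms.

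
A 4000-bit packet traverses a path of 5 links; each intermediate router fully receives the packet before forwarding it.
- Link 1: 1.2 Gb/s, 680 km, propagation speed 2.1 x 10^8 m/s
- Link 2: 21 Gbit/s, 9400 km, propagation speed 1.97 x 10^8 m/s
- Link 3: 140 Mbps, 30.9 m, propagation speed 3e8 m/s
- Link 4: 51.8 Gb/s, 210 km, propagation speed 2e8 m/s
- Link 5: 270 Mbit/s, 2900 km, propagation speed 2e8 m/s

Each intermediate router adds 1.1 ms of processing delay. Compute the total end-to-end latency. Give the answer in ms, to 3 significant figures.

Transmission delays (L/R per hop): 0.00333333, 0.000190476, 0.0285714, 7.72201e-05, 0.0148148 ms; sum = 0.0469873 ms.
Propagation delays (d/s per hop): 3.2381, 47.7157, 0.000103, 1.05, 14.5 ms; sum = 66.5039 ms.
Processing at 4 router(s): 4 × 1.1 ms = 4.4 ms.
End-to-end = 71.0 ms.

71.0 ms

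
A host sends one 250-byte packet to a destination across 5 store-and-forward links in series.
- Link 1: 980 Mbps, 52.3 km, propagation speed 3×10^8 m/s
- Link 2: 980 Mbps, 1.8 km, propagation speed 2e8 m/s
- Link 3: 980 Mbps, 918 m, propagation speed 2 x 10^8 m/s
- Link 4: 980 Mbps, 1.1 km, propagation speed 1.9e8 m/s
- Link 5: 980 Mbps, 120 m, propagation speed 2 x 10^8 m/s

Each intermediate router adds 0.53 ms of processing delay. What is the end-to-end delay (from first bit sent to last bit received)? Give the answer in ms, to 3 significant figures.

L = 250 × 8 = 2000 bits.
Transmission delay per hop = L/R = 2000/980000000 = 0.00204082 ms; 5 hops → 0.0102041 ms.
Propagation delays (d/s per hop): 0.174333, 0.009, 0.00459, 0.00578947, 0.0006 ms; sum = 0.194313 ms.
Processing at 4 router(s): 4 × 0.53 ms = 2.12 ms.
End-to-end = 2.32 ms.

2.32 ms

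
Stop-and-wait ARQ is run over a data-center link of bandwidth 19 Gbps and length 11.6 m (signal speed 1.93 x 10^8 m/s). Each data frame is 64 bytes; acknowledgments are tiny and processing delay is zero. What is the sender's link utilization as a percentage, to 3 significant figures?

18.3 %

t_tx = L/R = 512/19000000000 = 2.69474e-08 s.
t_prop = 11.6/193000000 = 6.01036e-08 s; RTT = 1.20207e-07 s.
Cycle = t_tx + RTT = 1.47155e-07 s.
Utilization = t_tx / cycle = 2.69474e-08/1.47155e-07 = 18.3 %.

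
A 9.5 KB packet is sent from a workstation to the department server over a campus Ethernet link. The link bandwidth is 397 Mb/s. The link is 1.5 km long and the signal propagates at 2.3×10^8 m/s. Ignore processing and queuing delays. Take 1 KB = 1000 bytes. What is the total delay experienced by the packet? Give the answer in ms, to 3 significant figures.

L = 76000 bits.
Transmission delay = L/R = 76000 / 397000000 = 0.191436 ms.
Propagation delay = d/s = 1500 m / 2.3e+08 m/s = 0.00652174 ms.
Total = 0.198 ms.

0.198 ms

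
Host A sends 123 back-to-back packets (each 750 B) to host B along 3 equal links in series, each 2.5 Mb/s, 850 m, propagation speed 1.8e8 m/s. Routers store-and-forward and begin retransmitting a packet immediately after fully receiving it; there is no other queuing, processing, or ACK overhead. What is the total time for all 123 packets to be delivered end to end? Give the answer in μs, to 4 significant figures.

300000 μs

Per-hop transmission t_tx = L/R = 6000/2500000 = 2400 μs.
Per-hop propagation t_prop = 850/180000000 = 4.72222 μs.
Pipeline fill: first packet needs 3·t_tx to clear all hops; remaining 122 packets each add one t_tx.
Total = (3+123-1)·t_tx + 3·t_prop = 125·2400 + 3·4.72222 = 300000 μs.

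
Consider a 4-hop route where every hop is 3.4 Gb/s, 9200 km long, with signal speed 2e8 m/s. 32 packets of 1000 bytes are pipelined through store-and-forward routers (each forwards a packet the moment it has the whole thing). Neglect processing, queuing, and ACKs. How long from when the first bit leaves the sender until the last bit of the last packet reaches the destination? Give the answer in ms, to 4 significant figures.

184.1 ms

Per-hop transmission t_tx = L/R = 8000/3400000000 = 0.00235294 ms.
Per-hop propagation t_prop = 9200000/200000000 = 46 ms.
Pipeline fill: first packet needs 4·t_tx to clear all hops; remaining 31 packets each add one t_tx.
Total = (4+32-1)·t_tx + 4·t_prop = 35·0.00235294 + 4·46 = 184.1 ms.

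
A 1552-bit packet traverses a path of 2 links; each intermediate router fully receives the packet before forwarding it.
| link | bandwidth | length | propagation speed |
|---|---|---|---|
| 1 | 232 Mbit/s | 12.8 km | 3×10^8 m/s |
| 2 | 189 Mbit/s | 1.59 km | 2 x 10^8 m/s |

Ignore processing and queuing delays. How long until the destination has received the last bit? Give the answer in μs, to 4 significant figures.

Transmission delays (L/R per hop): 6.68966, 8.21164 μs; sum = 14.9013 μs.
Propagation delays (d/s per hop): 42.6667, 7.95 μs; sum = 50.6167 μs.
End-to-end = 65.52 μs.

65.52 μs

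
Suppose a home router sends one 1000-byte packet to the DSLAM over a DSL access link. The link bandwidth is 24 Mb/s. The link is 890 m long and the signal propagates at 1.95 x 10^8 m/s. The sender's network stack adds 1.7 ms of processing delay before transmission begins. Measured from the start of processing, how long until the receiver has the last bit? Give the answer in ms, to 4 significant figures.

2.038 ms

L = 1000 × 8 = 8000 bits.
Transmission delay = L/R = 8000 / 24000000 = 0.333333 ms.
Propagation delay = d/s = 890 m / 195000000 m/s = 0.0045641 ms.
Plus processing delay 1.7 ms = 1.7 ms.
Total = 2.038 ms.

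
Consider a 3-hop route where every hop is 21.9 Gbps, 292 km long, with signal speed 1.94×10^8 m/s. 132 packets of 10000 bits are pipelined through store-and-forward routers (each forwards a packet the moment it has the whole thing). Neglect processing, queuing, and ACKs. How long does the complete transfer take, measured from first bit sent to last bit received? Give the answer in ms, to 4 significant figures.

Per-hop transmission t_tx = L/R = 10000/21900000000 = 0.000456621 ms.
Per-hop propagation t_prop = 292000/194000000 = 1.50515 ms.
Pipeline fill: first packet needs 3·t_tx to clear all hops; remaining 131 packets each add one t_tx.
Total = (3+132-1)·t_tx + 3·t_prop = 134·0.000456621 + 3·1.50515 = 4.577 ms.

4.577 ms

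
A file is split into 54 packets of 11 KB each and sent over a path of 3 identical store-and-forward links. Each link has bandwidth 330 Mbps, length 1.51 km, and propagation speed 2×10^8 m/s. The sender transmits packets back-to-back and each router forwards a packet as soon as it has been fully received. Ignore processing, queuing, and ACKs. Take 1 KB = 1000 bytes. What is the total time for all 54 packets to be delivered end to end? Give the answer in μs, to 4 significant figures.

14960 μs

Per-hop transmission t_tx = L/R = 88000/330000000 = 266.667 μs.
Per-hop propagation t_prop = 1510/200000000 = 7.55 μs.
Pipeline fill: first packet needs 3·t_tx to clear all hops; remaining 53 packets each add one t_tx.
Total = (3+54-1)·t_tx + 3·t_prop = 56·266.667 + 3·7.55 = 14960 μs.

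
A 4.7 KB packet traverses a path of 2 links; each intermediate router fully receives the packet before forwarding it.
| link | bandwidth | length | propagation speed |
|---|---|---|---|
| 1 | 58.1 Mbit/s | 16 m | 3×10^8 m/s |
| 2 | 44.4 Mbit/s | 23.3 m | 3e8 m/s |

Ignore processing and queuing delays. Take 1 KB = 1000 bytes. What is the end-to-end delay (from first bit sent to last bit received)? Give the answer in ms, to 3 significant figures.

L = 37600 bits.
Transmission delays (L/R per hop): 0.64716, 0.846847 ms; sum = 1.49401 ms.
Propagation delays (d/s per hop): 5.33333e-05, 7.76667e-05 ms; sum = 0.000131 ms.
End-to-end = 1.49 ms.

1.49 ms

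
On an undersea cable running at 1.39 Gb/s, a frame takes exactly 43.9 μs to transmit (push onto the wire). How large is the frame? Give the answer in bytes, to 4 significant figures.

L = R × t_tx = 1390000000 b/s × 4.39e-05 s = 61021 bits.
In bytes: 61021 / 8 = 7628 bytes.

7628 bytes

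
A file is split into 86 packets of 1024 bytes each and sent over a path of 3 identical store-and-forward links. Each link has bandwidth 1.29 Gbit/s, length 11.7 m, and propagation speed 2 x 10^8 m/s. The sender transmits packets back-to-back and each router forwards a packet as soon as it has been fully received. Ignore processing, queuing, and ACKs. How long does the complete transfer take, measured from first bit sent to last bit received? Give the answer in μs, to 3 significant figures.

Per-hop transmission t_tx = L/R = 8192/1290000000 = 6.35039 μs.
Per-hop propagation t_prop = 11.7/200000000 = 0.0585 μs.
Pipeline fill: first packet needs 3·t_tx to clear all hops; remaining 85 packets each add one t_tx.
Total = (3+86-1)·t_tx + 3·t_prop = 88·6.35039 + 3·0.0585 = 559 μs.

559 μs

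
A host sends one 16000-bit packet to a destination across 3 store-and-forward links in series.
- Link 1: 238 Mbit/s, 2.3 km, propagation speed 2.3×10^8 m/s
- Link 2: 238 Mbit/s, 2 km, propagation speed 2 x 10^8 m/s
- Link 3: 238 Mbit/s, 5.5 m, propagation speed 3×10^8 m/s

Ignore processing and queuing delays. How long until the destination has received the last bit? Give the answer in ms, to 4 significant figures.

Transmission delay per hop = L/R = 16000/238000000 = 0.0672269 ms; 3 hops → 0.201681 ms.
Propagation delays (d/s per hop): 0.01, 0.01, 1.83333e-05 ms; sum = 0.0200183 ms.
End-to-end = 0.2217 ms.

0.2217 ms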